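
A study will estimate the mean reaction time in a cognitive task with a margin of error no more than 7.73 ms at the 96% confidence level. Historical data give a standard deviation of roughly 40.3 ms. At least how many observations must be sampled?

n = 115

For a mean, the margin of error is E = z·σ/√n, so n = (zσ/E)².
At 96% confidence, z = 2.054.
n = (2.054 × 40.3 / 7.73)² = 114.67
Round up: n = 115.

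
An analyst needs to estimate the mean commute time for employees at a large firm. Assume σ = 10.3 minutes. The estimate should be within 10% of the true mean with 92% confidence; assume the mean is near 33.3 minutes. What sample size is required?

n = 30

For a mean, the margin of error is E = z·σ/√n, so n = (zσ/E)².
At 92% confidence, z = 1.751.
E = 10% of 33.3 = 3.33 minutes.
n = (1.751 × 10.3 / 3.33)² = 29.33
Round up: n = 30.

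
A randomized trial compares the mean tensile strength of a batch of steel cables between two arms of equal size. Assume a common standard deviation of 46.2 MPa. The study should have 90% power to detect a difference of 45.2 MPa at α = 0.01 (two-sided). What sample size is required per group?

32 per group

For two equal groups, n per group = 2·((z_{α/2} + z_β)·σ/δ)².
z_{α/2} = 2.576; z_β = 1.282 (power 90%).
n = 2 × (3.858 × 46.2 / 45.2)² = 2 × 15.55 = 31.10
Round up: n = 32 per group.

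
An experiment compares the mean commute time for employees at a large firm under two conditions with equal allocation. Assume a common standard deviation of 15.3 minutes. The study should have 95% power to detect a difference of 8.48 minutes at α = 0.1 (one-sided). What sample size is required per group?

56 per group

For two equal groups, n per group = 2·((z_α + z_β)·σ/δ)².
z_α = 1.282; z_β = 1.645 (power 95%).
n = 2 × (2.927 × 15.3 / 8.48)² = 2 × 27.89 = 55.78
Round up: n = 56 per group.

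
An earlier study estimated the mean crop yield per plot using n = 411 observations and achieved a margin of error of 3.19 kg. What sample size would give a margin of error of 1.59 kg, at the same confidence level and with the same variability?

Margin of error scales as 1/√n, so n₂ = n₁·(E₁/E₂)².
n₂ = 411 × (3.19/1.59)² = 411 × 4.025 = 1654.28
Round up: n₂ = 1655.

1655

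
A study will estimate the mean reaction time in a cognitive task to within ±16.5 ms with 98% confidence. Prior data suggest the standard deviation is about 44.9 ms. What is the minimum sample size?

41

For a mean, the margin of error is E = z·σ/√n, so n = (zσ/E)².
At 98% confidence, z = 2.326.
n = (2.326 × 44.9 / 16.5)² = 40.06
Round up: n = 41.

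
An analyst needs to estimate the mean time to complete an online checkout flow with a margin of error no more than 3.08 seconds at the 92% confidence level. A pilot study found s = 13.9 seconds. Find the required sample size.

63

For a mean, the margin of error is E = z·σ/√n, so n = (zσ/E)².
At 92% confidence, z = 1.751.
n = (1.751 × 13.9 / 3.08)² = 62.45
Round up: n = 63.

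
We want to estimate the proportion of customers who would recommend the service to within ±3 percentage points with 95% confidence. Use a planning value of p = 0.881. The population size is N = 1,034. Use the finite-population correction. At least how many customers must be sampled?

For a proportion with margin E = 0.03 at 95% confidence, z = 1.960.
n = p̂(1−p̂)(z/E)² = 0.881 × 0.119 × (1.960/0.03)² = 447.50 — call this n₀.
Finite-population correction with N = 1,034: n = n₀ / (1 + (n₀−1)/N) = 447.50 / 1.432 = 312.50
Round up: n = 313.

313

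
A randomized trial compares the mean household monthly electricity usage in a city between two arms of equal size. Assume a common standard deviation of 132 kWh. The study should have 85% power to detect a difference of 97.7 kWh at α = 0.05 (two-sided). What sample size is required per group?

33 per group

For two equal groups, n per group = 2·((z_{α/2} + z_β)·σ/δ)².
z_{α/2} = 1.960; z_β = 1.036 (power 85%).
n = 2 × (2.996 × 132 / 97.7)² = 2 × 16.38 = 32.76
Round up: n = 33 per group.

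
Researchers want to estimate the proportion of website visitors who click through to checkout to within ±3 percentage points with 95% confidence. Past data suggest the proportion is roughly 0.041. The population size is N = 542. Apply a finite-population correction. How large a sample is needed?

129

For a proportion with margin E = 0.03 at 95% confidence, z = 1.960.
n = p̂(1−p̂)(z/E)² = 0.041 × 0.959 × (1.960/0.03)² = 167.83 — call this n₀.
Finite-population correction with N = 542: n = n₀ / (1 + (n₀−1)/N) = 167.83 / 1.308 = 128.31
Round up: n = 129.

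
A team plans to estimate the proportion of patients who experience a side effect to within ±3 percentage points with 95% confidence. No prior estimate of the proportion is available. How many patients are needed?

n = 1068

For a proportion with margin E = 0.03 at 95% confidence, z = 1.960.
With no prior estimate, use p = 0.5, which maximizes p(1−p) at 0.25.
n = 0.25 × (z/E)² = 0.25 × (1.960/0.03)² = 1067.11
Round up: n = 1068.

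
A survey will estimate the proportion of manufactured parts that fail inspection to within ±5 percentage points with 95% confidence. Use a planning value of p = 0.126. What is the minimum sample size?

For a proportion with margin E = 0.05 at 95% confidence, z = 1.960.
n = p̂(1−p̂)(z/E)² = 0.126 × 0.874 × (1.960/0.05)² = 169.22
Round up: n = 170.

170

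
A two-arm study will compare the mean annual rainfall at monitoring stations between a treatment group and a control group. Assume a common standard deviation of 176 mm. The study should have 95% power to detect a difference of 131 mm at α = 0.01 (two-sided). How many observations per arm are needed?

65 per group

For two equal groups, n per group = 2·((z_{α/2} + z_β)·σ/δ)².
z_{α/2} = 2.576; z_β = 1.645 (power 95%).
n = 2 × (4.221 × 176 / 131)² = 2 × 32.16 = 64.32
Round up: n = 65 per group.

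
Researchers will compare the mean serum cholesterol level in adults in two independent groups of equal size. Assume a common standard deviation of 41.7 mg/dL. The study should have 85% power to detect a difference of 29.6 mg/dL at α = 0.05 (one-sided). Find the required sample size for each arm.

For two equal groups, n per group = 2·((z_α + z_β)·σ/δ)².
z_α = 1.645; z_β = 1.036 (power 85%).
n = 2 × (2.681 × 41.7 / 29.6)² = 2 × 14.27 = 28.54
Round up: n = 29 per group.

29 per group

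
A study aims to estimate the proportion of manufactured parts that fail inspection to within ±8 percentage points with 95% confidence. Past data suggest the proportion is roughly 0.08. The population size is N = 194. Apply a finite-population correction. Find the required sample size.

For a proportion with margin E = 0.08 at 95% confidence, z = 1.960.
n = p̂(1−p̂)(z/E)² = 0.08 × 0.92 × (1.960/0.08)² = 44.18 — call this n₀.
Finite-population correction with N = 194: n = n₀ / (1 + (n₀−1)/N) = 44.18 / 1.223 = 36.12
Round up: n = 37.

n = 37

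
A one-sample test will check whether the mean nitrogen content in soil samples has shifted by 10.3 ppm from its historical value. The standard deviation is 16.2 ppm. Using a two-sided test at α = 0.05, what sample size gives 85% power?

For a one-sample z-test, n = ((z_{α/2} + z_β)·σ/δ)².
z_{α/2} = 1.960 (two-sided α = 0.05); z_β = 1.036 (power 85% → β = 0.15).
n = (2.996 × 16.2 / 10.3)² = 22.20
Round up: n = 23.

23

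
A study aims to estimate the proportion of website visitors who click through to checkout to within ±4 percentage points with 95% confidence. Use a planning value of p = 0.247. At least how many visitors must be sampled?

447

For a proportion with margin E = 0.04 at 95% confidence, z = 1.960.
n = p̂(1−p̂)(z/E)² = 0.247 × 0.753 × (1.960/0.04)² = 446.56
Round up: n = 447.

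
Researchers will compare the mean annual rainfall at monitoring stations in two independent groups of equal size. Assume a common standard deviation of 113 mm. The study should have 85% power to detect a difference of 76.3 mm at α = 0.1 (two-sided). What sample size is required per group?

For two equal groups, n per group = 2·((z_{α/2} + z_β)·σ/δ)².
z_{α/2} = 1.645; z_β = 1.036 (power 85%).
n = 2 × (2.681 × 113 / 76.3)² = 2 × 15.77 = 31.54
Round up: n = 32 per group.

32 per group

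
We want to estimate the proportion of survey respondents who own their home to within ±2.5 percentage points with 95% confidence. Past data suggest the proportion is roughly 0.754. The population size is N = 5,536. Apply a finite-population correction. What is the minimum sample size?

For a proportion with margin E = 0.025 at 95% confidence, z = 1.960.
n = p̂(1−p̂)(z/E)² = 0.754 × 0.246 × (1.960/0.025)² = 1140.09 — call this n₀.
Finite-population correction with N = 5,536: n = n₀ / (1 + (n₀−1)/N) = 1140.09 / 1.206 = 945.35
Round up: n = 946.

946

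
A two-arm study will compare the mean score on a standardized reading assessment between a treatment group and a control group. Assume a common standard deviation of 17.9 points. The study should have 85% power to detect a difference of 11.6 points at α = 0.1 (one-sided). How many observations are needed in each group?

26 per group

For two equal groups, n per group = 2·((z_α + z_β)·σ/δ)².
z_α = 1.282; z_β = 1.036 (power 85%).
n = 2 × (2.318 × 17.9 / 11.6)² = 2 × 12.79 = 25.58
Round up: n = 26 per group.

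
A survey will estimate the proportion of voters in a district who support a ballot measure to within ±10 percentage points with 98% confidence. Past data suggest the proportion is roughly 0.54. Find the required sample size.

n = 135

For a proportion with margin E = 0.1 at 98% confidence, z = 2.326.
n = p̂(1−p̂)(z/E)² = 0.54 × 0.46 × (2.326/0.1)² = 134.39
Round up: n = 135.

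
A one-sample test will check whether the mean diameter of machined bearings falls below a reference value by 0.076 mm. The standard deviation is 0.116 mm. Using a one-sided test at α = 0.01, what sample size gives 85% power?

For a one-sample z-test, n = ((z_α + z_β)·σ/δ)².
z_α = 2.326 (one-sided α = 0.01); z_β = 1.036 (power 85% → β = 0.15).
n = (3.362 × 0.116 / 0.076)² = 26.33
Round up: n = 27.

27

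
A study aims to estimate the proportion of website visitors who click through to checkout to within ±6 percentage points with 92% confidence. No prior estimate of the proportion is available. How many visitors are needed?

For a proportion with margin E = 0.06 at 92% confidence, z = 1.751.
With no prior estimate, use p = 0.5, which maximizes p(1−p) at 0.25.
n = 0.25 × (z/E)² = 0.25 × (1.751/0.06)² = 212.92
Round up: n = 213.

213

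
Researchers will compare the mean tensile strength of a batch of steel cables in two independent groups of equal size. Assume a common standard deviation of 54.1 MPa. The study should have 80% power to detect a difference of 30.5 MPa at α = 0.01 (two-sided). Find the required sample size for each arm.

74 per group

For two equal groups, n per group = 2·((z_{α/2} + z_β)·σ/δ)².
z_{α/2} = 2.576; z_β = 0.842 (power 80%).
n = 2 × (3.418 × 54.1 / 30.5)² = 2 × 36.76 = 73.52
Round up: n = 74 per group.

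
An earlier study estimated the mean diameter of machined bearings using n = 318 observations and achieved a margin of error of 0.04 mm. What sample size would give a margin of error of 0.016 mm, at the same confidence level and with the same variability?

Margin of error scales as 1/√n, so n₂ = n₁·(E₁/E₂)².
n₂ = 318 × (0.04/0.016)² = 318 × 6.25 = 1987.50
Round up: n₂ = 1988.

1988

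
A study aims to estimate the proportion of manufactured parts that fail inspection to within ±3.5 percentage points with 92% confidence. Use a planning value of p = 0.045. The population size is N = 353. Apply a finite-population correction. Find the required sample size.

83

For a proportion with margin E = 0.035 at 92% confidence, z = 1.751.
n = p̂(1−p̂)(z/E)² = 0.045 × 0.955 × (1.751/0.035)² = 107.56 — call this n₀.
Finite-population correction with N = 353: n = n₀ / (1 + (n₀−1)/N) = 107.56 / 1.302 = 82.61
Round up: n = 83.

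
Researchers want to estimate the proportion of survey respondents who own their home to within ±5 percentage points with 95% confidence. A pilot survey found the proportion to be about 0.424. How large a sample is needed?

376

For a proportion with margin E = 0.05 at 95% confidence, z = 1.960.
n = p̂(1−p̂)(z/E)² = 0.424 × 0.576 × (1.960/0.05)² = 375.28
Round up: n = 376.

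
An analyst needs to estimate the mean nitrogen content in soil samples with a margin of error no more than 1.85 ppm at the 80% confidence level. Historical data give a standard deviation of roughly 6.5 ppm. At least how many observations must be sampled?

For a mean, the margin of error is E = z·σ/√n, so n = (zσ/E)².
At 80% confidence, z = 1.282.
n = (1.282 × 6.5 / 1.85)² = 20.29
Round up: n = 21.

21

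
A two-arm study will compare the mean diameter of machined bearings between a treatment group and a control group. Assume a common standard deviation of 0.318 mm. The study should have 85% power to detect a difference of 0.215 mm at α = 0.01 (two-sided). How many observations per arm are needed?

For two equal groups, n per group = 2·((z_{α/2} + z_β)·σ/δ)².
z_{α/2} = 2.576; z_β = 1.036 (power 85%).
n = 2 × (3.612 × 0.318 / 0.215)² = 2 × 28.54 = 57.08
Round up: n = 58 per group.

58 per group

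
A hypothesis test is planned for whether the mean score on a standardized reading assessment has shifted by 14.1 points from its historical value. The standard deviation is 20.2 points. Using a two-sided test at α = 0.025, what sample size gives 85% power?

23

For a one-sample z-test, n = ((z_{α/2} + z_β)·σ/δ)².
z_{α/2} = 2.241 (two-sided α = 0.025); z_β = 1.036 (power 85% → β = 0.15).
n = (3.277 × 20.2 / 14.1)² = 22.04
Round up: n = 23.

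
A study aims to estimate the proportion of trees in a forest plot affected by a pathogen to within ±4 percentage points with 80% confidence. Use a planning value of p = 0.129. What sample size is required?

n = 116

For a proportion with margin E = 0.04 at 80% confidence, z = 1.282.
n = p̂(1−p̂)(z/E)² = 0.129 × 0.871 × (1.282/0.04)² = 115.42
Round up: n = 116.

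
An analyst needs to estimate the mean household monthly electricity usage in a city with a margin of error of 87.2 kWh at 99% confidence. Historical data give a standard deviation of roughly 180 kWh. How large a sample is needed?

29

For a mean, the margin of error is E = z·σ/√n, so n = (zσ/E)².
At 99% confidence, z = 2.576.
n = (2.576 × 180 / 87.2)² = 28.28
Round up: n = 29.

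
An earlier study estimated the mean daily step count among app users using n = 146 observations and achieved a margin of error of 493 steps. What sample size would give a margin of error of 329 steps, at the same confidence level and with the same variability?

Margin of error scales as 1/√n, so n₂ = n₁·(E₁/E₂)².
n₂ = 146 × (493/329)² = 146 × 2.245 = 327.77
Round up: n₂ = 328.

328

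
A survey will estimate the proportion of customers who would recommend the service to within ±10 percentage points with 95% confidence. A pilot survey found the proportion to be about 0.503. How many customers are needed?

97

For a proportion with margin E = 0.1 at 95% confidence, z = 1.960.
n = p̂(1−p̂)(z/E)² = 0.503 × 0.497 × (1.960/0.1)² = 96.04
Round up: n = 97.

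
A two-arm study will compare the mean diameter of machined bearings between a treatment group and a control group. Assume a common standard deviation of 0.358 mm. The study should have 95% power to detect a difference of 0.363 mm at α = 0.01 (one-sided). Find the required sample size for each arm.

For two equal groups, n per group = 2·((z_α + z_β)·σ/δ)².
z_α = 2.326; z_β = 1.645 (power 95%).
n = 2 × (3.971 × 0.358 / 0.363)² = 2 × 15.34 = 30.68
Round up: n = 31 per group.

31 per group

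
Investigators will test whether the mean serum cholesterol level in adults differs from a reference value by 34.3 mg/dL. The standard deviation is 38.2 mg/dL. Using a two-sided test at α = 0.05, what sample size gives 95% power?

For a one-sample z-test, n = ((z_{α/2} + z_β)·σ/δ)².
z_{α/2} = 1.960 (two-sided α = 0.05); z_β = 1.645 (power 95% → β = 0.05).
n = (3.605 × 38.2 / 34.3)² = 16.12
Round up: n = 17.

17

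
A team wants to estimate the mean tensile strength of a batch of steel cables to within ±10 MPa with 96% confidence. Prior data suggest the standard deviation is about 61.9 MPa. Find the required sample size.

For a mean, the margin of error is E = z·σ/√n, so n = (zσ/E)².
At 96% confidence, z = 2.054.
n = (2.054 × 61.9 / 10)² = 161.65
Round up: n = 162.

n = 162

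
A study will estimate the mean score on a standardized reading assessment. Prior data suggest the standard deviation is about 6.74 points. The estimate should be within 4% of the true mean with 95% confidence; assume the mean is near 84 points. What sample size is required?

For a mean, the margin of error is E = z·σ/√n, so n = (zσ/E)².
At 95% confidence, z = 1.960.
E = 4% of 84 = 3.36 points.
n = (1.960 × 6.74 / 3.36)² = 15.46
Round up: n = 16.

16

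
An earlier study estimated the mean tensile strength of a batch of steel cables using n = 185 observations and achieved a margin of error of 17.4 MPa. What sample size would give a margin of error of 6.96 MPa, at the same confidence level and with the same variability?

Margin of error scales as 1/√n, so n₂ = n₁·(E₁/E₂)².
n₂ = 185 × (17.4/6.96)² = 185 × 6.25 = 1156.25
Round up: n₂ = 1157.

1157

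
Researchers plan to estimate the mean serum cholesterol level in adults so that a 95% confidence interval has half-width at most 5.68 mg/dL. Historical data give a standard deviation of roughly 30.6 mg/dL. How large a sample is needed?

112

For a mean, the margin of error is E = z·σ/√n, so n = (zσ/E)².
At 95% confidence, z = 1.960.
n = (1.960 × 30.6 / 5.68)² = 111.50
Round up: n = 112.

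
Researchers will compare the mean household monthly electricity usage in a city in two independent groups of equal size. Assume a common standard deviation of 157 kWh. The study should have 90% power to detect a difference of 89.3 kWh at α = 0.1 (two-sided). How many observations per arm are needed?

53 per group

For two equal groups, n per group = 2·((z_{α/2} + z_β)·σ/δ)².
z_{α/2} = 1.645; z_β = 1.282 (power 90%).
n = 2 × (2.927 × 157 / 89.3)² = 2 × 26.48 = 52.96
Round up: n = 53 per group.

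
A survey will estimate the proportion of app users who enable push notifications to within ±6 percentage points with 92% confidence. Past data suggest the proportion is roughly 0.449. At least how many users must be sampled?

211

For a proportion with margin E = 0.06 at 92% confidence, z = 1.751.
n = p̂(1−p̂)(z/E)² = 0.449 × 0.551 × (1.751/0.06)² = 210.70
Round up: n = 211.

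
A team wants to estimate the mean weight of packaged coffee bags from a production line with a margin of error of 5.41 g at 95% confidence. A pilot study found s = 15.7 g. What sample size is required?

33

For a mean, the margin of error is E = z·σ/√n, so n = (zσ/E)².
At 95% confidence, z = 1.960.
n = (1.960 × 15.7 / 5.41)² = 32.35
Round up: n = 33.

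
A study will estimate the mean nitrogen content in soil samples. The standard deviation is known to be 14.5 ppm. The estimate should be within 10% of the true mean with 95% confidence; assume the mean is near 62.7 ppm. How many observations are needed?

21

For a mean, the margin of error is E = z·σ/√n, so n = (zσ/E)².
At 95% confidence, z = 1.960.
E = 10% of 62.7 = 6.27 ppm.
n = (1.960 × 14.5 / 6.27)² = 20.55
Round up: n = 21.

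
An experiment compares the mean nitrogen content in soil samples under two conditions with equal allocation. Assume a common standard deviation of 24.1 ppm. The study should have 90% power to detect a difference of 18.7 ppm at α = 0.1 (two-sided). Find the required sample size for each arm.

For two equal groups, n per group = 2·((z_{α/2} + z_β)·σ/δ)².
z_{α/2} = 1.645; z_β = 1.282 (power 90%).
n = 2 × (2.927 × 24.1 / 18.7)² = 2 × 14.23 = 28.46
Round up: n = 29 per group.

29 per group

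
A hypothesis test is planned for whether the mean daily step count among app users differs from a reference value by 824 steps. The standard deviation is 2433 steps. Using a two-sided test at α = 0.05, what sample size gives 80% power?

For a one-sample z-test, n = ((z_{α/2} + z_β)·σ/δ)².
z_{α/2} = 1.960 (two-sided α = 0.05); z_β = 0.842 (power 80% → β = 0.2).
n = (2.802 × 2433 / 824)² = 68.45
Round up: n = 69.

69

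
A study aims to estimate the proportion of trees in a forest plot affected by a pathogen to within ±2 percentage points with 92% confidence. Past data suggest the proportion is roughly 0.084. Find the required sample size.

590

For a proportion with margin E = 0.02 at 92% confidence, z = 1.751.
n = p̂(1−p̂)(z/E)² = 0.084 × 0.916 × (1.751/0.02)² = 589.78
Round up: n = 590.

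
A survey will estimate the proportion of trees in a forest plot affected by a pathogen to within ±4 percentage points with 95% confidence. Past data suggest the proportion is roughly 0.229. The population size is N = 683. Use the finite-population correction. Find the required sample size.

262

For a proportion with margin E = 0.04 at 95% confidence, z = 1.960.
n = p̂(1−p̂)(z/E)² = 0.229 × 0.771 × (1.960/0.04)² = 423.92 — call this n₀.
Finite-population correction with N = 683: n = n₀ / (1 + (n₀−1)/N) = 423.92 / 1.619 = 261.84
Round up: n = 262.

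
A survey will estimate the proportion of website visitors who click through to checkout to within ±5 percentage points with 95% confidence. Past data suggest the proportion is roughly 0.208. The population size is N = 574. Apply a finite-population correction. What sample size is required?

For a proportion with margin E = 0.05 at 95% confidence, z = 1.960.
n = p̂(1−p̂)(z/E)² = 0.208 × 0.792 × (1.960/0.05)² = 253.14 — call this n₀.
Finite-population correction with N = 574: n = n₀ / (1 + (n₀−1)/N) = 253.14 / 1.439 = 175.91
Round up: n = 176.

176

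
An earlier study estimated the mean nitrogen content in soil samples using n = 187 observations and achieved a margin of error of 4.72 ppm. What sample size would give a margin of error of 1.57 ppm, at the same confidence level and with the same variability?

1691

Margin of error scales as 1/√n, so n₂ = n₁·(E₁/E₂)².
n₂ = 187 × (4.72/1.57)² = 187 × 9.038 = 1690.11
Round up: n₂ = 1691.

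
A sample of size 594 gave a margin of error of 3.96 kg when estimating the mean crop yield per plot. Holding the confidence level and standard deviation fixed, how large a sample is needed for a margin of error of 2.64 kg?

n = 1337

Margin of error scales as 1/√n, so n₂ = n₁·(E₁/E₂)².
n₂ = 594 × (3.96/2.64)² = 594 × 2.25 = 1336.50
Round up: n₂ = 1337.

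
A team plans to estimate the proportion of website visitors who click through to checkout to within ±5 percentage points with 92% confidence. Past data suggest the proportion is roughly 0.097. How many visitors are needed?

108

For a proportion with margin E = 0.05 at 92% confidence, z = 1.751.
n = p̂(1−p̂)(z/E)² = 0.097 × 0.903 × (1.751/0.05)² = 107.42
Round up: n = 108.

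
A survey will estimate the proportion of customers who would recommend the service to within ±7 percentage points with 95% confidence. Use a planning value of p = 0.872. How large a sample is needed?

For a proportion with margin E = 0.07 at 95% confidence, z = 1.960.
n = p̂(1−p̂)(z/E)² = 0.872 × 0.128 × (1.960/0.07)² = 87.51
Round up: n = 88.

88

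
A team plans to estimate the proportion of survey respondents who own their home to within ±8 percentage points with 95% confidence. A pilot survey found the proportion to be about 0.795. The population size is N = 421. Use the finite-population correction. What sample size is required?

80

For a proportion with margin E = 0.08 at 95% confidence, z = 1.960.
n = p̂(1−p̂)(z/E)² = 0.795 × 0.205 × (1.960/0.08)² = 97.83 — call this n₀.
Finite-population correction with N = 421: n = n₀ / (1 + (n₀−1)/N) = 97.83 / 1.23 = 79.54
Round up: n = 80.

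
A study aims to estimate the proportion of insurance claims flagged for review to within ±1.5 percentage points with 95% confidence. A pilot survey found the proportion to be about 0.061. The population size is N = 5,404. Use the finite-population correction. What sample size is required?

829

For a proportion with margin E = 0.015 at 95% confidence, z = 1.960.
n = p̂(1−p̂)(z/E)² = 0.061 × 0.939 × (1.960/0.015)² = 977.97 — call this n₀.
Finite-population correction with N = 5,404: n = n₀ / (1 + (n₀−1)/N) = 977.97 / 1.181 = 828.09
Round up: n = 829.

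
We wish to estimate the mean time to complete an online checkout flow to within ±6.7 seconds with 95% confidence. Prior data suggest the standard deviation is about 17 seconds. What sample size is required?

25

For a mean, the margin of error is E = z·σ/√n, so n = (zσ/E)².
At 95% confidence, z = 1.960.
n = (1.960 × 17 / 6.7)² = 24.73
Round up: n = 25.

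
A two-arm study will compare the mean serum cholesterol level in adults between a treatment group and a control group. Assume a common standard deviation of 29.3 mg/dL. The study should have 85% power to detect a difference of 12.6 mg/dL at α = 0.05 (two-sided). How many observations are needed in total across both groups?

For two equal groups, n per group = 2·((z_{α/2} + z_β)·σ/δ)².
z_{α/2} = 1.960; z_β = 1.036 (power 85%).
n = 2 × (2.996 × 29.3 / 12.6)² = 2 × 48.54 = 97.08
Round up: n = 98 per group.
Total across both groups: 2 × 98 = 196.

196 total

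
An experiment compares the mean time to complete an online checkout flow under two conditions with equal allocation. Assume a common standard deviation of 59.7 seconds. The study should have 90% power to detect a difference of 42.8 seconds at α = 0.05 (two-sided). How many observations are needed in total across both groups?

For two equal groups, n per group = 2·((z_{α/2} + z_β)·σ/δ)².
z_{α/2} = 1.960; z_β = 1.282 (power 90%).
n = 2 × (3.242 × 59.7 / 42.8)² = 2 × 20.45 = 40.90
Round up: n = 41 per group.
Total across both groups: 2 × 41 = 82.

82 total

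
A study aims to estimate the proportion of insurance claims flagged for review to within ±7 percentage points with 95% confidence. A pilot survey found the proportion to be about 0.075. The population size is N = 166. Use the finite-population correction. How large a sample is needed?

For a proportion with margin E = 0.07 at 95% confidence, z = 1.960.
n = p̂(1−p̂)(z/E)² = 0.075 × 0.925 × (1.960/0.07)² = 54.39 — call this n₀.
Finite-population correction with N = 166: n = n₀ / (1 + (n₀−1)/N) = 54.39 / 1.322 = 41.14
Round up: n = 42.

42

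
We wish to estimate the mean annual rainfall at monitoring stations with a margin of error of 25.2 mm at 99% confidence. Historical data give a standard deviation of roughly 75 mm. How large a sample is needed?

59

For a mean, the margin of error is E = z·σ/√n, so n = (zσ/E)².
At 99% confidence, z = 2.576.
n = (2.576 × 75 / 25.2)² = 58.78
Round up: n = 59.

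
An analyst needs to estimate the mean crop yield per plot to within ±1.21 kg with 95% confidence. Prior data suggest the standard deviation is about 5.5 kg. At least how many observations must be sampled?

For a mean, the margin of error is E = z·σ/√n, so n = (zσ/E)².
At 95% confidence, z = 1.960.
n = (1.960 × 5.5 / 1.21)² = 79.37
Round up: n = 80.

80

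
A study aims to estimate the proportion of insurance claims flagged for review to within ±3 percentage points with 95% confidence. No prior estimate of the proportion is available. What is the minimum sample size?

For a proportion with margin E = 0.03 at 95% confidence, z = 1.960.
With no prior estimate, use p = 0.5, which maximizes p(1−p) at 0.25.
n = 0.25 × (z/E)² = 0.25 × (1.960/0.03)² = 1067.11
Round up: n = 1068.

1068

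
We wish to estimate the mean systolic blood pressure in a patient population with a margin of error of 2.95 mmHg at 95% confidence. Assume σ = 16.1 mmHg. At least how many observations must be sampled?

For a mean, the margin of error is E = z·σ/√n, so n = (zσ/E)².
At 95% confidence, z = 1.960.
n = (1.960 × 16.1 / 2.95)² = 114.42
Round up: n = 115.

n = 115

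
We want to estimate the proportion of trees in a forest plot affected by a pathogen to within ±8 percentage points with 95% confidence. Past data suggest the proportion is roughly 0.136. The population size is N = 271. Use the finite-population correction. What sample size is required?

n = 57

For a proportion with margin E = 0.08 at 95% confidence, z = 1.960.
n = p̂(1−p̂)(z/E)² = 0.136 × 0.864 × (1.960/0.08)² = 70.53 — call this n₀.
Finite-population correction with N = 271: n = n₀ / (1 + (n₀−1)/N) = 70.53 / 1.257 = 56.11
Round up: n = 57.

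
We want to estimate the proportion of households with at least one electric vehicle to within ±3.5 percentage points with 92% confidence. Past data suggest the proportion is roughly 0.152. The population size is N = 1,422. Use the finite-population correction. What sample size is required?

For a proportion with margin E = 0.035 at 92% confidence, z = 1.751.
n = p̂(1−p̂)(z/E)² = 0.152 × 0.848 × (1.751/0.035)² = 322.61 — call this n₀.
Finite-population correction with N = 1,422: n = n₀ / (1 + (n₀−1)/N) = 322.61 / 1.226 = 263.14
Round up: n = 264.

264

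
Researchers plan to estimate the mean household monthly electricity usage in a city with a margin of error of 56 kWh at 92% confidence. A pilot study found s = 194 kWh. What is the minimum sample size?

n = 37

For a mean, the margin of error is E = z·σ/√n, so n = (zσ/E)².
At 92% confidence, z = 1.751.
n = (1.751 × 194 / 56)² = 36.80
Round up: n = 37.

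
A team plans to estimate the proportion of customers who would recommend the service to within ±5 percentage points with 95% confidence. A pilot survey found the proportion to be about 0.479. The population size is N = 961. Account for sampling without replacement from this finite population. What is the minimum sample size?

275

For a proportion with margin E = 0.05 at 95% confidence, z = 1.960.
n = p̂(1−p̂)(z/E)² = 0.479 × 0.521 × (1.960/0.05)² = 383.48 — call this n₀.
Finite-population correction with N = 961: n = n₀ / (1 + (n₀−1)/N) = 383.48 / 1.398 = 274.31
Round up: n = 275.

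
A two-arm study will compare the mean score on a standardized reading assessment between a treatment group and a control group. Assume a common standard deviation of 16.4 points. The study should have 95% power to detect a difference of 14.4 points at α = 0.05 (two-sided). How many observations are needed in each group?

For two equal groups, n per group = 2·((z_{α/2} + z_β)·σ/δ)².
z_{α/2} = 1.960; z_β = 1.645 (power 95%).
n = 2 × (3.605 × 16.4 / 14.4)² = 2 × 16.86 = 33.72
Round up: n = 34 per group.

34 per group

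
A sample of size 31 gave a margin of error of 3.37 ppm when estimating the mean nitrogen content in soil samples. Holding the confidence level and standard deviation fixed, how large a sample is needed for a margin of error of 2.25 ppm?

70

Margin of error scales as 1/√n, so n₂ = n₁·(E₁/E₂)².
n₂ = 31 × (3.37/2.25)² = 31 × 2.243 = 69.53
Round up: n₂ = 70.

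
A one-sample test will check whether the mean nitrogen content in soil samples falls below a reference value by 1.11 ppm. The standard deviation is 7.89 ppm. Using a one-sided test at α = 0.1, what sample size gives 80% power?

n = 228

For a one-sample z-test, n = ((z_α + z_β)·σ/δ)².
z_α = 1.282 (one-sided α = 0.1); z_β = 0.842 (power 80% → β = 0.2).
n = (2.124 × 7.89 / 1.11)² = 227.94
Round up: n = 228.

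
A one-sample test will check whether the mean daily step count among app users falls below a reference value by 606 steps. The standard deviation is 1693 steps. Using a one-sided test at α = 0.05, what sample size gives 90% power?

For a one-sample z-test, n = ((z_α + z_β)·σ/δ)².
z_α = 1.645 (one-sided α = 0.05); z_β = 1.282 (power 90% → β = 0.1).
n = (2.927 × 1693 / 606)² = 66.87
Round up: n = 67.

67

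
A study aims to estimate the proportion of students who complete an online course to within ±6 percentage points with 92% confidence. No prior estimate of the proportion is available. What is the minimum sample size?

213

For a proportion with margin E = 0.06 at 92% confidence, z = 1.751.
With no prior estimate, use p = 0.5, which maximizes p(1−p) at 0.25.
n = 0.25 × (z/E)² = 0.25 × (1.751/0.06)² = 212.92
Round up: n = 213.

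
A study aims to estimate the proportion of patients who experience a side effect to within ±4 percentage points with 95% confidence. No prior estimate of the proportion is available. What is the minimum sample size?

For a proportion with margin E = 0.04 at 95% confidence, z = 1.960.
With no prior estimate, use p = 0.5, which maximizes p(1−p) at 0.25.
n = 0.25 × (z/E)² = 0.25 × (1.960/0.04)² = 600.25
Round up: n = 601.

n = 601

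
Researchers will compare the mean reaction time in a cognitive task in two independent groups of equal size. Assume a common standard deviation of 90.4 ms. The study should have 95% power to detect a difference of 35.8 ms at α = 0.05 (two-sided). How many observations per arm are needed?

166 per group

For two equal groups, n per group = 2·((z_{α/2} + z_β)·σ/δ)².
z_{α/2} = 1.960; z_β = 1.645 (power 95%).
n = 2 × (3.605 × 90.4 / 35.8)² = 2 × 82.87 = 165.74
Round up: n = 166 per group.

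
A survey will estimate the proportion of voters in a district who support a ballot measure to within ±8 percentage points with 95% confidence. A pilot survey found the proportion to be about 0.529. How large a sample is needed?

150

For a proportion with margin E = 0.08 at 95% confidence, z = 1.960.
n = p̂(1−p̂)(z/E)² = 0.529 × 0.471 × (1.960/0.08)² = 149.56
Round up: n = 150.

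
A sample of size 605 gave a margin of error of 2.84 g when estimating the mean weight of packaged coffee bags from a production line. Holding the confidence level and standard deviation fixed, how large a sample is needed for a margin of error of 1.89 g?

Margin of error scales as 1/√n, so n₂ = n₁·(E₁/E₂)².
n₂ = 605 × (2.84/1.89)² = 605 × 2.258 = 1366.09
Round up: n₂ = 1367.

1367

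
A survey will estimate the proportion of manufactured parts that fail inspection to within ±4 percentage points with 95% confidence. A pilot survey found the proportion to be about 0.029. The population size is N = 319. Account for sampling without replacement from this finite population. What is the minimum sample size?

For a proportion with margin E = 0.04 at 95% confidence, z = 1.960.
n = p̂(1−p̂)(z/E)² = 0.029 × 0.971 × (1.960/0.04)² = 67.61 — call this n₀.
Finite-population correction with N = 319: n = n₀ / (1 + (n₀−1)/N) = 67.61 / 1.209 = 55.92
Round up: n = 56.

n = 56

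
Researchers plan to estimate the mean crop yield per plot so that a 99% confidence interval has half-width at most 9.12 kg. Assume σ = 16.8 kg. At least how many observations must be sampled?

For a mean, the margin of error is E = z·σ/√n, so n = (zσ/E)².
At 99% confidence, z = 2.576.
n = (2.576 × 16.8 / 9.12)² = 22.52
Round up: n = 23.

23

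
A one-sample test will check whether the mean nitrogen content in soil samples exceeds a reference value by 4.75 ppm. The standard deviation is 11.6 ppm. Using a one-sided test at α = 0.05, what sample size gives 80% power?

For a one-sample z-test, n = ((z_α + z_β)·σ/δ)².
z_α = 1.645 (one-sided α = 0.05); z_β = 0.842 (power 80% → β = 0.2).
n = (2.487 × 11.6 / 4.75)² = 36.89
Round up: n = 37.

n = 37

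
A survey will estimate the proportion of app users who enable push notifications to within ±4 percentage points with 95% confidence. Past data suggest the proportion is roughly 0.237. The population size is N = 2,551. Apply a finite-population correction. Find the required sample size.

372

For a proportion with margin E = 0.04 at 95% confidence, z = 1.960.
n = p̂(1−p̂)(z/E)² = 0.237 × 0.763 × (1.960/0.04)² = 434.18 — call this n₀.
Finite-population correction with N = 2,551: n = n₀ / (1 + (n₀−1)/N) = 434.18 / 1.17 = 371.09
Round up: n = 372.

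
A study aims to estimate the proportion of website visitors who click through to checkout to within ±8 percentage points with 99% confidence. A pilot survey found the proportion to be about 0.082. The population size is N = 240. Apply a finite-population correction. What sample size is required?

For a proportion with margin E = 0.08 at 99% confidence, z = 2.576.
n = p̂(1−p̂)(z/E)² = 0.082 × 0.918 × (2.576/0.08)² = 78.05 — call this n₀.
Finite-population correction with N = 240: n = n₀ / (1 + (n₀−1)/N) = 78.05 / 1.321 = 59.08
Round up: n = 60.

60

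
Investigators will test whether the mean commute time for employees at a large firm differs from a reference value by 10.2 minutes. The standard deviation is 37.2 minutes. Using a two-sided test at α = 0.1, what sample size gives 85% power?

For a one-sample z-test, n = ((z_{α/2} + z_β)·σ/δ)².
z_{α/2} = 1.645 (two-sided α = 0.1); z_β = 1.036 (power 85% → β = 0.15).
n = (2.681 × 37.2 / 10.2)² = 95.60
Round up: n = 96.

n = 96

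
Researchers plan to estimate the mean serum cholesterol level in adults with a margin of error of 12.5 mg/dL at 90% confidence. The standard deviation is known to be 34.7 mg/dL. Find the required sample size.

21

For a mean, the margin of error is E = z·σ/√n, so n = (zσ/E)².
At 90% confidence, z = 1.645.
n = (1.645 × 34.7 / 12.5)² = 20.85
Round up: n = 21.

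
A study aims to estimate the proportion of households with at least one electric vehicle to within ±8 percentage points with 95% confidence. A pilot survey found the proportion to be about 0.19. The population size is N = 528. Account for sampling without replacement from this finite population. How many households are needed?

For a proportion with margin E = 0.08 at 95% confidence, z = 1.960.
n = p̂(1−p̂)(z/E)² = 0.19 × 0.81 × (1.960/0.08)² = 92.38 — call this n₀.
Finite-population correction with N = 528: n = n₀ / (1 + (n₀−1)/N) = 92.38 / 1.173 = 78.76
Round up: n = 79.

79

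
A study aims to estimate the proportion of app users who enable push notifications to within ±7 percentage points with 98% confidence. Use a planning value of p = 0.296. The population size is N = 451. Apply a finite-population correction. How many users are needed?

153

For a proportion with margin E = 0.07 at 98% confidence, z = 2.326.
n = p̂(1−p̂)(z/E)² = 0.296 × 0.704 × (2.326/0.07)² = 230.08 — call this n₀.
Finite-population correction with N = 451: n = n₀ / (1 + (n₀−1)/N) = 230.08 / 1.508 = 152.57
Round up: n = 153.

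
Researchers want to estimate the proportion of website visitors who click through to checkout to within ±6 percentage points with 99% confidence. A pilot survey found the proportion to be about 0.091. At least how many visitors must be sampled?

n = 153

For a proportion with margin E = 0.06 at 99% confidence, z = 2.576.
n = p̂(1−p̂)(z/E)² = 0.091 × 0.909 × (2.576/0.06)² = 152.47
Round up: n = 153.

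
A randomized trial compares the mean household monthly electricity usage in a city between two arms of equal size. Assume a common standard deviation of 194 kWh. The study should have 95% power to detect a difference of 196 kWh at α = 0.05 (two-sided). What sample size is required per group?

For two equal groups, n per group = 2·((z_{α/2} + z_β)·σ/δ)².
z_{α/2} = 1.960; z_β = 1.645 (power 95%).
n = 2 × (3.605 × 194 / 196)² = 2 × 12.73 = 25.46
Round up: n = 26 per group.

26 per group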